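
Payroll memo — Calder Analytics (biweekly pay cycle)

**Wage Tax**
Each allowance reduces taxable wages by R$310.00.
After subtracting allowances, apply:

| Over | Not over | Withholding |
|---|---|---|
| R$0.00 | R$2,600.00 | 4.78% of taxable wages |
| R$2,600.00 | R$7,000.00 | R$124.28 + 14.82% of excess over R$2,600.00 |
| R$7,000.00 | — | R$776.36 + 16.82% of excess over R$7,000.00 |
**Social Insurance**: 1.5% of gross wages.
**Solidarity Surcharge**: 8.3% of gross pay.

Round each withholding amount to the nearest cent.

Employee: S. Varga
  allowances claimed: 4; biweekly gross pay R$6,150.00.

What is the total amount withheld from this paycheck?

R$1,069.32

Wage Tax: taxable = R$6,150.00 − 4×R$310.00 = R$4,910.00
  R$124.28 + 14.82% × (R$4,910.00 − R$2,600.00) = R$124.28 + 14.82% × R$2,310.00 = R$466.62
Social Insurance: 1.5% × R$6,150.00 = R$92.25
Solidarity Surcharge: 8.3% × R$6,150.00 = R$510.45
Total: R$466.62 + R$92.25 + R$510.45 = R$1,069.32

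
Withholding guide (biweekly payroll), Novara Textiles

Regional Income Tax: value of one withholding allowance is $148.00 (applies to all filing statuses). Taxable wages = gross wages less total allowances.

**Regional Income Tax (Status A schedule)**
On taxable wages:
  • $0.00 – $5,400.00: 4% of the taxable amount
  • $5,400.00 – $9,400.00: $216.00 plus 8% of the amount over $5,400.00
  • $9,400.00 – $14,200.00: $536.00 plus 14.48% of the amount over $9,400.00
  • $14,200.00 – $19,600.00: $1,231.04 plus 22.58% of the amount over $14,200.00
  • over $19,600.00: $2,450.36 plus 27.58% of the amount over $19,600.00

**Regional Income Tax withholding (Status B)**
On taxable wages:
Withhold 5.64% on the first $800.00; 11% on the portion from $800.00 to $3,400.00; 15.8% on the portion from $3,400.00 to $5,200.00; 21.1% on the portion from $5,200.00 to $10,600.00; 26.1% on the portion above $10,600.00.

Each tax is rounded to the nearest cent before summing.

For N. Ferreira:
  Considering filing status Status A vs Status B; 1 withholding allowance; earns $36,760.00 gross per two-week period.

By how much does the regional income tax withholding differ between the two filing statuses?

$1,401.78

Regional Income Tax (Status A): taxable = $36,760.00 − 1×$148.00 = $36,612.00
  $2,450.36 + 27.58% × ($36,612.00 − $19,600.00) = $2,450.36 + 27.58% × $17,012.00 = $7,142.27
Regional Income Tax (Status B): taxable = $36,760.00 − 1×$148.00 = $36,612.00
  $1,754.92 + 26.1% × ($36,612.00 − $10,600.00) = $1,754.92 + 26.1% × $26,012.00 = $8,544.05
Difference: |$7,142.27 − $8,544.05| = $1,401.78 (higher under Status B)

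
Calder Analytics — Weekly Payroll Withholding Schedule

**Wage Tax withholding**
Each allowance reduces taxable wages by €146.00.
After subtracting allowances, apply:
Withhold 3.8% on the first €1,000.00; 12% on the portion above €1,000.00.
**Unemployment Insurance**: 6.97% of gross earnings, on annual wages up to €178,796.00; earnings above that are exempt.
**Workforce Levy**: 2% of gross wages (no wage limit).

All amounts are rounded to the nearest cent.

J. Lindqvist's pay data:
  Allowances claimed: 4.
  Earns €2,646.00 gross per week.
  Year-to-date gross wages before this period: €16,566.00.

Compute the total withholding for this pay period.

Wage Tax: taxable = €2,646.00 − 4×€146.00 = €2,062.00
  €38.00 + 12% × (€2,062.00 − €1,000.00) = €38.00 + 12% × €1,062.00 = €165.44
Unemployment Insurance: 6.97% × €2,646.00 = €184.43
Workforce Levy: 2% × €2,646.00 = €52.92
Total: €165.44 + €184.43 + €52.92 = €402.79

€402.79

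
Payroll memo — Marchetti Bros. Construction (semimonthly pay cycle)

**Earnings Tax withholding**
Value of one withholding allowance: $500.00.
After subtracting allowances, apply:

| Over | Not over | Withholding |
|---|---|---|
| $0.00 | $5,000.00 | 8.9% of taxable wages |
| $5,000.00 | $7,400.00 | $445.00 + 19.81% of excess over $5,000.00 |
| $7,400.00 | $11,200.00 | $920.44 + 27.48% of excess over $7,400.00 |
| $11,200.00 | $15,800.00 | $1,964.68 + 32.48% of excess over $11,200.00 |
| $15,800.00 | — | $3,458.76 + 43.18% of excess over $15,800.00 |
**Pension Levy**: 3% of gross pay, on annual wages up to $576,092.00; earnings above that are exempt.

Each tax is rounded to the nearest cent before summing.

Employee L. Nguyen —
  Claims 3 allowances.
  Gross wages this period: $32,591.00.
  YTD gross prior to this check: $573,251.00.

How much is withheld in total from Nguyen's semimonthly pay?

Earnings Tax: taxable = $32,591.00 − 3×$500.00 = $31,091.00
  $3,458.76 + 43.18% × ($31,091.00 − $15,800.00) = $3,458.76 + 43.18% × $15,291.00 = $10,061.41
Pension Levy: cap $576,092.00 − YTD $573,251.00 = $2,841.00 subject; 3% × $2,841.00 = $85.23
Total: $10,061.41 + $85.23 = $10,146.64

$10,146.64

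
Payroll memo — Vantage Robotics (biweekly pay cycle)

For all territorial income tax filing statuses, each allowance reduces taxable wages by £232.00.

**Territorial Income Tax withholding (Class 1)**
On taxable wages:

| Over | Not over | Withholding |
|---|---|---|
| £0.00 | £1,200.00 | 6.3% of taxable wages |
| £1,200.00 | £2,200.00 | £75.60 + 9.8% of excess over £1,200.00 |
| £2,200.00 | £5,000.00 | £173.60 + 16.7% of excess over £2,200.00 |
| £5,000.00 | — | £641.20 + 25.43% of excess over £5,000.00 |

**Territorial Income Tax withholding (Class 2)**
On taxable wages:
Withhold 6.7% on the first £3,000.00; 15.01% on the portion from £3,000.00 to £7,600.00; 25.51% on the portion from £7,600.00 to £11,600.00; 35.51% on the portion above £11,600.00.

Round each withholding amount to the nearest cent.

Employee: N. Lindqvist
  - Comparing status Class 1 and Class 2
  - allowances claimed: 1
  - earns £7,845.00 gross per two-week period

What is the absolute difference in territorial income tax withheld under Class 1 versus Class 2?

£410.91

Territorial Income Tax (Class 1): taxable = £7,845.00 − 1×£232.00 = £7,613.00
  £641.20 + 25.43% × (£7,613.00 − £5,000.00) = £641.20 + 25.43% × £2,613.00 = £1,305.69
Territorial Income Tax (Class 2): taxable = £7,845.00 − 1×£232.00 = £7,613.00
  £891.46 + 25.51% × (£7,613.00 − £7,600.00) = £891.46 + 25.51% × £13.00 = £894.78
Difference: |£1,305.69 − £894.78| = £410.91 (higher under Class 1)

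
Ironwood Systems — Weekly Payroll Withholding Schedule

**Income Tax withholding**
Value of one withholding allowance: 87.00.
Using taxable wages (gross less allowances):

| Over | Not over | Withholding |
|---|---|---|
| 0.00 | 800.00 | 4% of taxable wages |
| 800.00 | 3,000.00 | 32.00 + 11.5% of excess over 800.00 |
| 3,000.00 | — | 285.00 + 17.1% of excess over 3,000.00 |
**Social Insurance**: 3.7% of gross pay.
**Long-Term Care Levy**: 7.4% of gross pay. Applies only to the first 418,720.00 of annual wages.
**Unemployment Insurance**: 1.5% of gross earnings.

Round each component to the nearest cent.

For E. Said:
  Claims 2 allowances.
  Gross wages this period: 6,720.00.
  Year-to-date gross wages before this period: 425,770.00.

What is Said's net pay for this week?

5,479.19

Income Tax: taxable = 6,720.00 − 2×87.00 = 6,546.00
  285.00 + 17.1% × (6,546.00 − 3,000.00) = 285.00 + 17.1% × 3,546.00 = 891.37
Social Insurance: 3.7% × 6,720.00 = 248.64
Long-Term Care Levy: YTD 425,770.00 ≥ cap 418,720.00 → 0.00
Unemployment Insurance: 1.5% × 6,720.00 = 100.80
Total withheld: 891.37 + 248.64 + 0.00 + 100.80 = 1,240.81
Net pay: 6,720.00 − 1,240.81 = 5,479.19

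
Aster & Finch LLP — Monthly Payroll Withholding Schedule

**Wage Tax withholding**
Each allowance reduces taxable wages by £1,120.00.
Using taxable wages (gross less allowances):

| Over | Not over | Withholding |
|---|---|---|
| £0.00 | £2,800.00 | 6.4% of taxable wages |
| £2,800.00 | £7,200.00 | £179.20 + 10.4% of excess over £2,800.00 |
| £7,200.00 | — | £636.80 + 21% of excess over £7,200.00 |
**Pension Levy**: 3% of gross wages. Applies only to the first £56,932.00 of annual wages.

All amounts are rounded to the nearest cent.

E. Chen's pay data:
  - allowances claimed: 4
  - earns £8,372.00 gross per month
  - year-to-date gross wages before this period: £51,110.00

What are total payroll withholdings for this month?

£467.43

Wage Tax: taxable = £8,372.00 − 4×£1,120.00 = £3,892.00
  £179.20 + 10.4% × (£3,892.00 − £2,800.00) = £179.20 + 10.4% × £1,092.00 = £292.77
Pension Levy: cap £56,932.00 − YTD £51,110.00 = £5,822.00 subject; 3% × £5,822.00 = £174.66
Total: £292.77 + £174.66 = £467.43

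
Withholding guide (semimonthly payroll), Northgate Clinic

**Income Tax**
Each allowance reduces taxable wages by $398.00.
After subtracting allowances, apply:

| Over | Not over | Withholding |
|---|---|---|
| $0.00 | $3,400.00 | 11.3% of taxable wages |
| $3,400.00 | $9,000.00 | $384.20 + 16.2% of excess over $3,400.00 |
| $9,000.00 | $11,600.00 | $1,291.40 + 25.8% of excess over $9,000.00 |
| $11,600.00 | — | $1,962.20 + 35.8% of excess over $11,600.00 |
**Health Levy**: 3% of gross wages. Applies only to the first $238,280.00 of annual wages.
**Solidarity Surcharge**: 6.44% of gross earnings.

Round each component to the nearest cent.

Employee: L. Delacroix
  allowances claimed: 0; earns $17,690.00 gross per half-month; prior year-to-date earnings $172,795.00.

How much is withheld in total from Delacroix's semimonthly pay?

$5,812.36

Income Tax: taxable = $17,690.00
  $1,962.20 + 35.8% × ($17,690.00 − $11,600.00) = $1,962.20 + 35.8% × $6,090.00 = $4,142.42
Health Levy: 3% × $17,690.00 = $530.70
Solidarity Surcharge: 6.44% × $17,690.00 = $1,139.24
Total: $4,142.42 + $530.70 + $1,139.24 = $5,812.36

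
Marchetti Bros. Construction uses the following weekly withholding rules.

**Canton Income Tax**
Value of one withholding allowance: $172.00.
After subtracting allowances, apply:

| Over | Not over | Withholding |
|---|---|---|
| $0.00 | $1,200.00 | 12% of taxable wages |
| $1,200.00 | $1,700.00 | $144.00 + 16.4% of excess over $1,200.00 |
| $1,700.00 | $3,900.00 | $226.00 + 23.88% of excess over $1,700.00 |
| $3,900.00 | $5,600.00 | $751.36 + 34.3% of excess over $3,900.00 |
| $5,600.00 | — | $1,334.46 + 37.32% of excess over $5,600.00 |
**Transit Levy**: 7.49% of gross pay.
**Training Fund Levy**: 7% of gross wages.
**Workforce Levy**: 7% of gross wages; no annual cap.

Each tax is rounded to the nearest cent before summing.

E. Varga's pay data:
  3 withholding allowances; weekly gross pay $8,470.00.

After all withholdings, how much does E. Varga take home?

$4,436.83

Canton Income Tax: taxable = $8,470.00 − 3×$172.00 = $7,954.00
  $1,334.46 + 37.32% × ($7,954.00 − $5,600.00) = $1,334.46 + 37.32% × $2,354.00 = $2,212.97
Transit Levy: 7.49% × $8,470.00 = $634.40
Training Fund Levy: 7% × $8,470.00 = $592.90
Workforce Levy: 7% × $8,470.00 = $592.90
Total withheld: $2,212.97 + $634.40 + $592.90 + $592.90 = $4,033.17
Net pay: $8,470.00 − $4,033.17 = $4,436.83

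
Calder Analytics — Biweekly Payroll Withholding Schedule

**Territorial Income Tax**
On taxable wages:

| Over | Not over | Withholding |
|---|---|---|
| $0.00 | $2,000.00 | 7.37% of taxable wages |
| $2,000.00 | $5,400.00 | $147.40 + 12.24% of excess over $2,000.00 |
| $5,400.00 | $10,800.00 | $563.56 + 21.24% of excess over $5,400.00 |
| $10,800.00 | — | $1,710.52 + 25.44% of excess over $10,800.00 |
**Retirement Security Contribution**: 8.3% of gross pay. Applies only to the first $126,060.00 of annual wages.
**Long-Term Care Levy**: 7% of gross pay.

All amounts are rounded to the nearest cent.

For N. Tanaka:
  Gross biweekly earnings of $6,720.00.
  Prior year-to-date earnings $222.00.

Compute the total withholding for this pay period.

$1,872.09

Territorial Income Tax: taxable = $6,720.00
  $563.56 + 21.24% × ($6,720.00 − $5,400.00) = $563.56 + 21.24% × $1,320.00 = $843.93
Retirement Security Contribution: 8.3% × $6,720.00 = $557.76
Long-Term Care Levy: 7% × $6,720.00 = $470.40
Total: $843.93 + $557.76 + $470.40 = $1,872.09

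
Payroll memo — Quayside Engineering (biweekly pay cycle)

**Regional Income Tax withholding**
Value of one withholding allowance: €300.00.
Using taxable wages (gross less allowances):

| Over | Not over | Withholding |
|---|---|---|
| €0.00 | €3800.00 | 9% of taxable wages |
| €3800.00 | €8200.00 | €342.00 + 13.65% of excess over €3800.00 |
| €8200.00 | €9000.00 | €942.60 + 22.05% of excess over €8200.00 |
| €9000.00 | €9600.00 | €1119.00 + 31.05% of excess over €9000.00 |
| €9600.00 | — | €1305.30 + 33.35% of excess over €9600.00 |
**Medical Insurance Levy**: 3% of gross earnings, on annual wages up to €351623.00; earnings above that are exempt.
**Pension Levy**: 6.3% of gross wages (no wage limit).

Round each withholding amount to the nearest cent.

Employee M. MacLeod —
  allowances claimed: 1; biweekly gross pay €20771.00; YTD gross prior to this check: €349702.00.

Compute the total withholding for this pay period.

€6296.98

Regional Income Tax: taxable = €20771.00 − 1×€300.00 = €20471.00
  €1305.30 + 33.35% × (€20471.00 − €9600.00) = €1305.30 + 33.35% × €10871.00 = €4930.78
Medical Insurance Levy: cap €351623.00 − YTD €349702.00 = €1921.00 subject; 3% × €1921.00 = €57.63
Pension Levy: 6.3% × €20771.00 = €1308.57
Total: €4930.78 + €57.63 + €1308.57 = €6296.98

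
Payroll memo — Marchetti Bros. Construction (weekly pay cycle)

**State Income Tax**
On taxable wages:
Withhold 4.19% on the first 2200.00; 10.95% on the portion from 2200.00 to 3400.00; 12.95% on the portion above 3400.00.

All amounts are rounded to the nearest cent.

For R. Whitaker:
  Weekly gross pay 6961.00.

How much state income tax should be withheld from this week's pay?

684.73

State Income Tax: taxable = 6961.00
  223.58 + 12.95% × (6961.00 − 3400.00) = 223.58 + 12.95% × 3561.00 = 684.73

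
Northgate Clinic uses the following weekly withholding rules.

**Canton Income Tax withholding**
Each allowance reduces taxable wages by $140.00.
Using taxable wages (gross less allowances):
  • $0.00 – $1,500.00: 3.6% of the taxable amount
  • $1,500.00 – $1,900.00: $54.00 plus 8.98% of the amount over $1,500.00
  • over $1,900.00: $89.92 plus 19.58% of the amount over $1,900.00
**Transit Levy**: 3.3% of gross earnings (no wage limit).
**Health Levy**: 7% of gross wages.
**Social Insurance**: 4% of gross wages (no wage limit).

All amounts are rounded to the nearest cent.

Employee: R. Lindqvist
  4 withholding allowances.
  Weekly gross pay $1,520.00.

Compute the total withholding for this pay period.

Canton Income Tax: taxable = $1,520.00 − 4×$140.00 = $960.00
  3.6% × $960.00 = $34.56
Transit Levy: 3.3% × $1,520.00 = $50.16
Health Levy: 7% × $1,520.00 = $106.40
Social Insurance: 4% × $1,520.00 = $60.80
Total: $34.56 + $50.16 + $106.40 + $60.80 = $251.92

$251.92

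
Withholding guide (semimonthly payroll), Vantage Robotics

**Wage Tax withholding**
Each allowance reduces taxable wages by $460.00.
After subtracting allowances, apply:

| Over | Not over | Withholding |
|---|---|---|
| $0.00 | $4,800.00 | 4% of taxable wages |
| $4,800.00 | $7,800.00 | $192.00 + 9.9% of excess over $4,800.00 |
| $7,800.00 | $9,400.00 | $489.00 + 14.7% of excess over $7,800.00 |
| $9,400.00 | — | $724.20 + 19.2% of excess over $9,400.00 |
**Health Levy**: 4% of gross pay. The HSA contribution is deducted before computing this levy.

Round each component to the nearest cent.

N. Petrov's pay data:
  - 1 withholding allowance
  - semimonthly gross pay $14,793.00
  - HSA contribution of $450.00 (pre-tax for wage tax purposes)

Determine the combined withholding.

$2,158.66

Wage Tax: taxable = $14,793.00 − $450.00 − 1×$460.00 = $13,883.00
  $724.20 + 19.2% × ($13,883.00 − $9,400.00) = $724.20 + 19.2% × $4,483.00 = $1,584.94
Health Levy: 4% × $14,343.00 = $573.72
Total: $1,584.94 + $573.72 = $2,158.66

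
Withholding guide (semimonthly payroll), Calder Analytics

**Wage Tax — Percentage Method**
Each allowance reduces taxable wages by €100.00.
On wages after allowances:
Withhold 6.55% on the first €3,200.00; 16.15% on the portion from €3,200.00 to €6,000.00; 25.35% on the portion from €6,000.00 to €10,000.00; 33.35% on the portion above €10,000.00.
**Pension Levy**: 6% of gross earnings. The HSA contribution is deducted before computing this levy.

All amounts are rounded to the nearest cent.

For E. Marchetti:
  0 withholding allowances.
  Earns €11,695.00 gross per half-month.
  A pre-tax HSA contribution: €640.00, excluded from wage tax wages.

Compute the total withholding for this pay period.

€2,690.94

Wage Tax: taxable = €11,695.00 − €640.00 = €11,055.00
  €1,675.80 + 33.35% × (€11,055.00 − €10,000.00) = €1,675.80 + 33.35% × €1,055.00 = €2,027.64
Pension Levy: 6% × €11,055.00 = €663.30
Total: €2,027.64 + €663.30 = €2,690.94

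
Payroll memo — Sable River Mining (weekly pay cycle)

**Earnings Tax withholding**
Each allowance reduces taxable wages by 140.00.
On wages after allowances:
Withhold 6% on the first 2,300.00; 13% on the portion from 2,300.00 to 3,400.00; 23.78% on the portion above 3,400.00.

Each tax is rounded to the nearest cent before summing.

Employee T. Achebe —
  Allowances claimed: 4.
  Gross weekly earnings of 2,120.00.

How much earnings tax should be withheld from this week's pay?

93.60

Earnings Tax: taxable = 2,120.00 − 4×140.00 = 1,560.00
  6% × 1,560.00 = 93.60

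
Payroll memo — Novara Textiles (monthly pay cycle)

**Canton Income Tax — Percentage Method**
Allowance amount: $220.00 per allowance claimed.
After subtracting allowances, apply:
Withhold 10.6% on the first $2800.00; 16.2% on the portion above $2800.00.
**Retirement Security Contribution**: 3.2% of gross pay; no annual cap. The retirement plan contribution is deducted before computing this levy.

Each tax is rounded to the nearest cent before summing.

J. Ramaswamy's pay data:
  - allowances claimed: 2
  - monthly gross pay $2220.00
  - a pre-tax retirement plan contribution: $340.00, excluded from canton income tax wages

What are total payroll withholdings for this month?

Canton Income Tax: taxable = $2220.00 − $340.00 − 2×$220.00 = $1440.00
  10.6% × $1440.00 = $152.64
Retirement Security Contribution: 3.2% × $1880.00 = $60.16
Total: $152.64 + $60.16 = $212.80

$212.80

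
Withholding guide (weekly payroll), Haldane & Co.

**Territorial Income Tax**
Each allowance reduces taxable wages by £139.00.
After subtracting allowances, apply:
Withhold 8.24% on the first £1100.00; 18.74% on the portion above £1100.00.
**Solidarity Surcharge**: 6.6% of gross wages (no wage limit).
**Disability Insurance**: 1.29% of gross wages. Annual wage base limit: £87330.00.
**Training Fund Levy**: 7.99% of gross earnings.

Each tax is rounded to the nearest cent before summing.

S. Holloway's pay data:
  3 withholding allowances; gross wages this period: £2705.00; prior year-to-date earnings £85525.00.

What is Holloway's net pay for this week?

£1973.79

Territorial Income Tax: taxable = £2705.00 − 3×£139.00 = £2288.00
  £90.64 + 18.74% × (£2288.00 − £1100.00) = £90.64 + 18.74% × £1188.00 = £313.27
Solidarity Surcharge: 6.6% × £2705.00 = £178.53
Disability Insurance: cap £87330.00 − YTD £85525.00 = £1805.00 subject; 1.29% × £1805.00 = £23.28
Training Fund Levy: 7.99% × £2705.00 = £216.13
Total withheld: £313.27 + £178.53 + £23.28 + £216.13 = £731.21
Net pay: £2705.00 − £731.21 = £1973.79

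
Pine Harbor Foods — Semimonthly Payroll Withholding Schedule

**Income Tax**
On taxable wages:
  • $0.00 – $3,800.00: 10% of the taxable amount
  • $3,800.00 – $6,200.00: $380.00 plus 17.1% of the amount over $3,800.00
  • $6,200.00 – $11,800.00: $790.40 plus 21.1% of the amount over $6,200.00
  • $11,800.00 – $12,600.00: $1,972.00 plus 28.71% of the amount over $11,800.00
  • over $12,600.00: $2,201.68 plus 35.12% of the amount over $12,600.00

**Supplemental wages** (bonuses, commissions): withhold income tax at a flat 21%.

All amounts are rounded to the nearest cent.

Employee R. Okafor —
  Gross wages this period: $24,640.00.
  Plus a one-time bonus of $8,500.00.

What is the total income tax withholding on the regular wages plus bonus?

$8,215.13

Income Tax: taxable = $24,640.00
  $2,201.68 + 35.12% × ($24,640.00 − $12,600.00) = $2,201.68 + 35.12% × $12,040.00 = $6,430.13
Supplemental (21% flat on bonus): 21% × $8,500.00 = $1,785.00
Total income tax: $6,430.13 + $1,785.00 = $8,215.13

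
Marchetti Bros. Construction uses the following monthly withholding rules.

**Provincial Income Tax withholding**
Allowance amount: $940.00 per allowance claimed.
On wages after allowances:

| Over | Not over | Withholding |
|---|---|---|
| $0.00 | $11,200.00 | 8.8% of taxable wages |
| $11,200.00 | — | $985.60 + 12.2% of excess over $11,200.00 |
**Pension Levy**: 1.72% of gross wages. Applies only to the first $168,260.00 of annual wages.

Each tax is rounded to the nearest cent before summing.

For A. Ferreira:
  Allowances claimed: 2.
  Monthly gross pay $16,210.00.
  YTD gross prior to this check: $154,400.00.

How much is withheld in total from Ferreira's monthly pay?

Provincial Income Tax: taxable = $16,210.00 − 2×$940.00 = $14,330.00
  $985.60 + 12.2% × ($14,330.00 − $11,200.00) = $985.60 + 12.2% × $3,130.00 = $1,367.46
Pension Levy: cap $168,260.00 − YTD $154,400.00 = $13,860.00 subject; 1.72% × $13,860.00 = $238.39
Total: $1,367.46 + $238.39 = $1,605.85

$1,605.85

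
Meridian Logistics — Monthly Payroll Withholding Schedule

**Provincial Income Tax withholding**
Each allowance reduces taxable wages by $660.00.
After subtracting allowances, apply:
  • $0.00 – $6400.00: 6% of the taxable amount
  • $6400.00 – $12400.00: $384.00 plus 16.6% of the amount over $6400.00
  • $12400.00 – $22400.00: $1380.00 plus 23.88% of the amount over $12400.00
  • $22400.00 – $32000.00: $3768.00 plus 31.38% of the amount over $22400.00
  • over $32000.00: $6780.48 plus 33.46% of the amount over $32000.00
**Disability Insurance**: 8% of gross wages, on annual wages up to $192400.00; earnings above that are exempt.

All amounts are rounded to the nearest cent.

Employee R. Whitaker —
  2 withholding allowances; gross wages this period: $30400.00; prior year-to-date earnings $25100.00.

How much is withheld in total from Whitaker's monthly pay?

Provincial Income Tax: taxable = $30400.00 − 2×$660.00 = $29080.00
  $3768.00 + 31.38% × ($29080.00 − $22400.00) = $3768.00 + 31.38% × $6680.00 = $5864.18
Disability Insurance: 8% × $30400.00 = $2432.00
Total: $5864.18 + $2432.00 = $8296.18

$8296.18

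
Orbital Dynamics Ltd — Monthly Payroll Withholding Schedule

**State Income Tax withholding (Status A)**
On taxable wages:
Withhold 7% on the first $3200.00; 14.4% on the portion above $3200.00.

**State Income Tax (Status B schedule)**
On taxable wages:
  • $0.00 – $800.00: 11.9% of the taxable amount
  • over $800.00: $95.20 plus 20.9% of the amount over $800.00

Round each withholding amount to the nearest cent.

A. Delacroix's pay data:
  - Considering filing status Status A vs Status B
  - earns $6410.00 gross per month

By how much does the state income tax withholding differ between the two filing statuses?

$581.45

State Income Tax (Status A): taxable = $6410.00
  $224.00 + 14.4% × ($6410.00 − $3200.00) = $224.00 + 14.4% × $3210.00 = $686.24
State Income Tax (Status B): taxable = $6410.00
  $95.20 + 20.9% × ($6410.00 − $800.00) = $95.20 + 20.9% × $5610.00 = $1267.69
Difference: |$686.24 − $1267.69| = $581.45 (higher under Status B)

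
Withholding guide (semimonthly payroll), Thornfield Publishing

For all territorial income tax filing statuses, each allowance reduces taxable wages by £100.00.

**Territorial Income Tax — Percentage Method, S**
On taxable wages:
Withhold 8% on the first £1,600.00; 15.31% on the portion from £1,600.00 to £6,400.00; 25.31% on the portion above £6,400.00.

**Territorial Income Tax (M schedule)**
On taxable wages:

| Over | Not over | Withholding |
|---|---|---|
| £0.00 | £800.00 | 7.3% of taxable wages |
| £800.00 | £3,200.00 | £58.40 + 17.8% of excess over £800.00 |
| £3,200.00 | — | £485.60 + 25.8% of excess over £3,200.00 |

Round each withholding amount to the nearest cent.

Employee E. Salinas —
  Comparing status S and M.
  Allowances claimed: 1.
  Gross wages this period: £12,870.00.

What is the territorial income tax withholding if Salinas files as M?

Territorial Income Tax (M): taxable = £12,870.00 − 1×£100.00 = £12,770.00
  £485.60 + 25.8% × (£12,770.00 − £3,200.00) = £485.60 + 25.8% × £9,570.00 = £2,954.66

£2,954.66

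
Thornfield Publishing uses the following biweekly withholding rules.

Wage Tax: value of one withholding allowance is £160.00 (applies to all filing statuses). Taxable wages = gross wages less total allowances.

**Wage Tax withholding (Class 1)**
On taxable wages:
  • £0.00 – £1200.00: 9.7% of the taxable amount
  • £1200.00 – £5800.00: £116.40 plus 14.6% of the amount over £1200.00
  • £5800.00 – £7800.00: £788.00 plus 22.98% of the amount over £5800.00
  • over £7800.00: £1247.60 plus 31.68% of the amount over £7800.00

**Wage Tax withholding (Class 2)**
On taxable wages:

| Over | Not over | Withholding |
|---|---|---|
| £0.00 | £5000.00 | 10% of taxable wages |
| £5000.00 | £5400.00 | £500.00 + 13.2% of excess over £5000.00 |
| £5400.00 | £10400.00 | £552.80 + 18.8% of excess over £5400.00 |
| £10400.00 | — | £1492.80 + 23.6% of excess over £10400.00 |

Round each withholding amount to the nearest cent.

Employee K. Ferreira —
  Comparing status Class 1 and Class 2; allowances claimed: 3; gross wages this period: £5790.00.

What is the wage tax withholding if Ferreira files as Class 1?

£716.46

Wage Tax (Class 1): taxable = £5790.00 − 3×£160.00 = £5310.00
  £116.40 + 14.6% × (£5310.00 − £1200.00) = £116.40 + 14.6% × £4110.00 = £716.46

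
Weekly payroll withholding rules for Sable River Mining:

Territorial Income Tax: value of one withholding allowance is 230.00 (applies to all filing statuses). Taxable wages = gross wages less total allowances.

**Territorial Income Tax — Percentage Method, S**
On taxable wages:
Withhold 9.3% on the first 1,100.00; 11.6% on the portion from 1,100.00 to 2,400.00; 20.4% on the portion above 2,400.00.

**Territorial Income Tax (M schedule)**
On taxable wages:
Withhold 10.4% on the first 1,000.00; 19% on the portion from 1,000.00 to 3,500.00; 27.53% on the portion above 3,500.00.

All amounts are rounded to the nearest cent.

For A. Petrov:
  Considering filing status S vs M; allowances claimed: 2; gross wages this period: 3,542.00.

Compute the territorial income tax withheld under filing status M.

499.58

Territorial Income Tax (M): taxable = 3,542.00 − 2×230.00 = 3,082.00
  104.00 + 19% × (3,082.00 − 1,000.00) = 104.00 + 19% × 2,082.00 = 499.58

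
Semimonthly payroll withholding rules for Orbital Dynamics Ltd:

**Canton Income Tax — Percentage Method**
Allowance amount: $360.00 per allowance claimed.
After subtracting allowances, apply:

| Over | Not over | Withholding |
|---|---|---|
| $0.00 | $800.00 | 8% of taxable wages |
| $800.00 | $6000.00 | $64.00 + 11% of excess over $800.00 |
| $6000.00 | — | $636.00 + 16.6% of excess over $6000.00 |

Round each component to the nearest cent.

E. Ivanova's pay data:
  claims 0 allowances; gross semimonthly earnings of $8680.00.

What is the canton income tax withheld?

$1080.88

Canton Income Tax: taxable = $8680.00
  $636.00 + 16.6% × ($8680.00 − $6000.00) = $636.00 + 16.6% × $2680.00 = $1080.88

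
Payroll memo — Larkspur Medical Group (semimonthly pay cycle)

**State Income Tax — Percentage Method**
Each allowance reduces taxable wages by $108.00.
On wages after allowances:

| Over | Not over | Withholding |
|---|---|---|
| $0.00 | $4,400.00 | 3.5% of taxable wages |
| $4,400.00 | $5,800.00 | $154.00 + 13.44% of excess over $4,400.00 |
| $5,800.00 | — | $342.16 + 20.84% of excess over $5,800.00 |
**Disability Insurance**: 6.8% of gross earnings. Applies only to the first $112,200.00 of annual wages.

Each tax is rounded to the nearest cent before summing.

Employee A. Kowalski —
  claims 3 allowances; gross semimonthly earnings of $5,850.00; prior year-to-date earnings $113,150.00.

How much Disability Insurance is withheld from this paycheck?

$0.00

Disability Insurance: YTD $113,150.00 ≥ cap $112,200.00 → $0.00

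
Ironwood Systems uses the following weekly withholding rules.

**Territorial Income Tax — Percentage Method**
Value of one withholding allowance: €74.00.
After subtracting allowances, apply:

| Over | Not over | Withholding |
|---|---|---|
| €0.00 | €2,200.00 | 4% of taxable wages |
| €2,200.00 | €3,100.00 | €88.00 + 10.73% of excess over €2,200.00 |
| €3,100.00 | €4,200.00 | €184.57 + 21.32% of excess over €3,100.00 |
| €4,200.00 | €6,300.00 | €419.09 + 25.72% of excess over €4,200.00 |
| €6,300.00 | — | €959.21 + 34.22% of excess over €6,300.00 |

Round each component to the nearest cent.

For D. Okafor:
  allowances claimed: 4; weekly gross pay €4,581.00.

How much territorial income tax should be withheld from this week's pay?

€440.95

Territorial Income Tax: taxable = €4,581.00 − 4×€74.00 = €4,285.00
  €419.09 + 25.72% × (€4,285.00 − €4,200.00) = €419.09 + 25.72% × €85.00 = €440.95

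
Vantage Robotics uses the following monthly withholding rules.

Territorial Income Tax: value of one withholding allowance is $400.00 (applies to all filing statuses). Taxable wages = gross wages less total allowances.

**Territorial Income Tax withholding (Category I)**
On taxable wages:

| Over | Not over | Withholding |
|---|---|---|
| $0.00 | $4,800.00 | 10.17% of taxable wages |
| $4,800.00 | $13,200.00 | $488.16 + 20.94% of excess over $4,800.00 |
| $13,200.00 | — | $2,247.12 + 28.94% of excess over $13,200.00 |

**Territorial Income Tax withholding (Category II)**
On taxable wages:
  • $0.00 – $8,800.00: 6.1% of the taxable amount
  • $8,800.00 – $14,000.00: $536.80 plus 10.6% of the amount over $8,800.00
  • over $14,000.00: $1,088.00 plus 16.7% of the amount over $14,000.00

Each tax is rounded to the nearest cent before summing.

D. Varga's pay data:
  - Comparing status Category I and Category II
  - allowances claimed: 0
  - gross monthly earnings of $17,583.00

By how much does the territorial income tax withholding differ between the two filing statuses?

$1,829.20

Territorial Income Tax (Category I): taxable = $17,583.00
  $2,247.12 + 28.94% × ($17,583.00 − $13,200.00) = $2,247.12 + 28.94% × $4,383.00 = $3,515.56
Territorial Income Tax (Category II): taxable = $17,583.00
  $1,088.00 + 16.7% × ($17,583.00 − $14,000.00) = $1,088.00 + 16.7% × $3,583.00 = $1,686.36
Difference: |$3,515.56 − $1,686.36| = $1,829.20 (higher under Category I)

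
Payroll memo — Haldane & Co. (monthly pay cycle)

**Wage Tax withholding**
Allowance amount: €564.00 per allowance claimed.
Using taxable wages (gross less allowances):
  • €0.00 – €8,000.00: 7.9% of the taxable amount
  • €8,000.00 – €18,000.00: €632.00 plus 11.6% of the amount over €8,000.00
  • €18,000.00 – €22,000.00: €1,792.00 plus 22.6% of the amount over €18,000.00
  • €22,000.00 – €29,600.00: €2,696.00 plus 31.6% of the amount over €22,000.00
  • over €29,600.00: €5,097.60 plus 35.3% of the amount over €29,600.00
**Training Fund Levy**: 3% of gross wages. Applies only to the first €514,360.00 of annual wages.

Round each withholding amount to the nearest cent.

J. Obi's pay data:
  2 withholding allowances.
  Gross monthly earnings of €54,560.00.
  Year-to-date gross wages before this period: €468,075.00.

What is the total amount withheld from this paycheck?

€14,898.85

Wage Tax: taxable = €54,560.00 − 2×€564.00 = €53,432.00
  €5,097.60 + 35.3% × (€53,432.00 − €29,600.00) = €5,097.60 + 35.3% × €23,832.00 = €13,510.30
Training Fund Levy: cap €514,360.00 − YTD €468,075.00 = €46,285.00 subject; 3% × €46,285.00 = €1,388.55
Total: €13,510.30 + €1,388.55 = €14,898.85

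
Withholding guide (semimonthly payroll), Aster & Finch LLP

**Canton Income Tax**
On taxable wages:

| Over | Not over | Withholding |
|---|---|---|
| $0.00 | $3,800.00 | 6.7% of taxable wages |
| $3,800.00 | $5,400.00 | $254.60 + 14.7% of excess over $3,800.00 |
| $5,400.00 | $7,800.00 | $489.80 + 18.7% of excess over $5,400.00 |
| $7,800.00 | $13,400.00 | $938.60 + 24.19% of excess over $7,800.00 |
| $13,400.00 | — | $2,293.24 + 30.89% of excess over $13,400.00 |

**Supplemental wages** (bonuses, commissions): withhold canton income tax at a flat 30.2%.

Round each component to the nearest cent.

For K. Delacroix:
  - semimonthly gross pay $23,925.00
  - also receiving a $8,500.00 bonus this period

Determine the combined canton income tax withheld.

$8,111.41

Canton Income Tax: taxable = $23,925.00
  $2,293.24 + 30.89% × ($23,925.00 − $13,400.00) = $2,293.24 + 30.89% × $10,525.00 = $5,544.41
Supplemental (30.2% flat on bonus): 30.2% × $8,500.00 = $2,567.00
Total canton income tax: $5,544.41 + $2,567.00 = $8,111.41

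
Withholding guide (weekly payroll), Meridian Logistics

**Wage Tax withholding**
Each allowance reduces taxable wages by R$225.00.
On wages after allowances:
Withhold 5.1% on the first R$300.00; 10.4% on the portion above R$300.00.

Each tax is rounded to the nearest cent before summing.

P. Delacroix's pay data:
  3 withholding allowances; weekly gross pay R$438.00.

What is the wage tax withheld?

Wage Tax: taxable = R$438.00 − 3×R$225.00 = R$-237.00
  Taxable ≤ 0 → R$0.00

R$0.00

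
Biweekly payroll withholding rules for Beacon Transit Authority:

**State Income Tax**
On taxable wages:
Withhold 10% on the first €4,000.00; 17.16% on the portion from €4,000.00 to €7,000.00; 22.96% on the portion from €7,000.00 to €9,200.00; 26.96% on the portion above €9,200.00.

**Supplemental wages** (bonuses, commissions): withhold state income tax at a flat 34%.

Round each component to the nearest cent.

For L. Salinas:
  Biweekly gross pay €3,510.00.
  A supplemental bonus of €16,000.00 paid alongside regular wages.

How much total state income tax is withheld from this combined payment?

State Income Tax: taxable = €3,510.00
  10% × €3,510.00 = €351.00
Supplemental (34% flat on bonus): 34% × €16,000.00 = €5,440.00
Total state income tax: €351.00 + €5,440.00 = €5,791.00

€5,791.00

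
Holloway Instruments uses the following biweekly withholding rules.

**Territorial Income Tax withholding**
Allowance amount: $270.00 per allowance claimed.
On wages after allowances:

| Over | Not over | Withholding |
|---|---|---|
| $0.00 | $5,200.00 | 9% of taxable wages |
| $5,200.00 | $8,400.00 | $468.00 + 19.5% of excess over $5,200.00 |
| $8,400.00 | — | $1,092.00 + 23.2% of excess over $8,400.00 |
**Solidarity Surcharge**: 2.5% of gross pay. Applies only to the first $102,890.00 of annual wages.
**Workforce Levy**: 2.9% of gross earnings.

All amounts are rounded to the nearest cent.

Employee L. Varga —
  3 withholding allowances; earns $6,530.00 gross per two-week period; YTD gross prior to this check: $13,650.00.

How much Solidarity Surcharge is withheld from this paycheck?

Solidarity Surcharge: 2.5% × $6,530.00 = $163.25

$163.25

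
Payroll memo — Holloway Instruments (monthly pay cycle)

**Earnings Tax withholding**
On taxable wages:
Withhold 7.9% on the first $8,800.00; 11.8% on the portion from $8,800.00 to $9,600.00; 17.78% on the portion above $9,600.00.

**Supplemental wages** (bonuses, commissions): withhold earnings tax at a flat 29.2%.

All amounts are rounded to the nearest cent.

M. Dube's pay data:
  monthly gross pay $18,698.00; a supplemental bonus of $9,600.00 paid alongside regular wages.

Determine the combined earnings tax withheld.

Earnings Tax: taxable = $18,698.00
  $789.60 + 17.78% × ($18,698.00 − $9,600.00) = $789.60 + 17.78% × $9,098.00 = $2,407.22
Supplemental (29.2% flat on bonus): 29.2% × $9,600.00 = $2,803.20
Total earnings tax: $2,407.22 + $2,803.20 = $5,210.42

$5,210.42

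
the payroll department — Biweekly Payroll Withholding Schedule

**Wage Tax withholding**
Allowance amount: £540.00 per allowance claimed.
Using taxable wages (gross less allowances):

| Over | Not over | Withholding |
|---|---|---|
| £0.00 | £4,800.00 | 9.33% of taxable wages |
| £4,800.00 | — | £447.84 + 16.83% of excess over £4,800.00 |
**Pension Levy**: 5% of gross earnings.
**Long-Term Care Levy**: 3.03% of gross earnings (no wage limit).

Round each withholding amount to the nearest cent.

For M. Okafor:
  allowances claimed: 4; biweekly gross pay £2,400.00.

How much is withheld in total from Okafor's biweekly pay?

Wage Tax: taxable = £2,400.00 − 4×£540.00 = £240.00
  9.33% × £240.00 = £22.39
Pension Levy: 5% × £2,400.00 = £120.00
Long-Term Care Levy: 3.03% × £2,400.00 = £72.72
Total: £22.39 + £120.00 + £72.72 = £215.11

£215.11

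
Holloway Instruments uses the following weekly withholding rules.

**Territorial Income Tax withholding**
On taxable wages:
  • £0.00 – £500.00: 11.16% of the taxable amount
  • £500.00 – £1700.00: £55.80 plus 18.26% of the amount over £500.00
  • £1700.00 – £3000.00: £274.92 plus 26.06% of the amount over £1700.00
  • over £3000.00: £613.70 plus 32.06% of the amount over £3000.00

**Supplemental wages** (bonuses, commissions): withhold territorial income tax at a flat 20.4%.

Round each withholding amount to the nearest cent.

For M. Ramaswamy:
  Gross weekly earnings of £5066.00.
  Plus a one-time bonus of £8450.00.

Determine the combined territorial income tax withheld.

Territorial Income Tax: taxable = £5066.00
  £613.70 + 32.06% × (£5066.00 − £3000.00) = £613.70 + 32.06% × £2066.00 = £1276.06
Supplemental (20.4% flat on bonus): 20.4% × £8450.00 = £1723.80
Total territorial income tax: £1276.06 + £1723.80 = £2999.86

£2999.86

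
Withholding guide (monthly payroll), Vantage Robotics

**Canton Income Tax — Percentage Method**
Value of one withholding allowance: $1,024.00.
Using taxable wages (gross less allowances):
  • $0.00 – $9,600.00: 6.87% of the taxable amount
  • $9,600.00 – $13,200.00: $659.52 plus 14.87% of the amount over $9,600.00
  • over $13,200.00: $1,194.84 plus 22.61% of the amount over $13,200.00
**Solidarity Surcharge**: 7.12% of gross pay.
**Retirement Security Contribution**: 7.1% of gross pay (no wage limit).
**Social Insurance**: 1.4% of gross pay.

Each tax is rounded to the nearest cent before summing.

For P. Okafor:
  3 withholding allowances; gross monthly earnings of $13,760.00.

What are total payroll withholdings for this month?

$2,970.62

Canton Income Tax: taxable = $13,760.00 − 3×$1,024.00 = $10,688.00
  $659.52 + 14.87% × ($10,688.00 − $9,600.00) = $659.52 + 14.87% × $1,088.00 = $821.31
Solidarity Surcharge: 7.12% × $13,760.00 = $979.71
Retirement Security Contribution: 7.1% × $13,760.00 = $976.96
Social Insurance: 1.4% × $13,760.00 = $192.64
Total: $821.31 + $979.71 + $976.96 + $192.64 = $2,970.62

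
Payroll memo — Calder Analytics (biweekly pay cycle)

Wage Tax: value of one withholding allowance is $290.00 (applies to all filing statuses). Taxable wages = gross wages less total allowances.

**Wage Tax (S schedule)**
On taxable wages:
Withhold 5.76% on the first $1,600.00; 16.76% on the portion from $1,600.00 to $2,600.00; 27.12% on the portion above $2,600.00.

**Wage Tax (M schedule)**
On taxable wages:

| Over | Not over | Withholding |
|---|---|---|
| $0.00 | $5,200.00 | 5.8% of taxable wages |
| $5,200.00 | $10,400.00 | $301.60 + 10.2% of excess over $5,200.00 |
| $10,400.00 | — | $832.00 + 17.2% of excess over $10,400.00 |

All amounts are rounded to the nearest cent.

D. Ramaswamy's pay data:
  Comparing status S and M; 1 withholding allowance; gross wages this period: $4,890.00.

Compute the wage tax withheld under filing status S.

$802.16

Wage Tax (S): taxable = $4,890.00 − 1×$290.00 = $4,600.00
  $259.76 + 27.12% × ($4,600.00 − $2,600.00) = $259.76 + 27.12% × $2,000.00 = $802.16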